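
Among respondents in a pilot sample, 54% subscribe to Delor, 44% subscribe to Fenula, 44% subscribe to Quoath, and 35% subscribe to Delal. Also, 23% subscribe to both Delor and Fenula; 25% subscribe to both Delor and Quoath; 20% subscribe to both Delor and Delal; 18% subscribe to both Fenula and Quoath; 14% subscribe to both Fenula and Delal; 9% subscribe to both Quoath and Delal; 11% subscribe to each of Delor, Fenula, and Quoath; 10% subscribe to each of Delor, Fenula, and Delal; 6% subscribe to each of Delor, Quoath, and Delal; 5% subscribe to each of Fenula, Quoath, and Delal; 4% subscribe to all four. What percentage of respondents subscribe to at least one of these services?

Using inclusion–exclusion:
P(≥1) = 54 + 44 + 44 + 35 − 23 − 25 − 20 − 18 − 14 − 9 + 11 + 10 + 6 + 5 − 4 = 96%

96%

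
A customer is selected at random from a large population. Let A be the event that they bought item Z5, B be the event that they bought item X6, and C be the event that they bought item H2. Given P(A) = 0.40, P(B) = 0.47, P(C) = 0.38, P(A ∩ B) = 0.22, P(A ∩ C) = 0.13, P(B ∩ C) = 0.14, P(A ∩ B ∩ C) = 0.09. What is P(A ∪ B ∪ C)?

P(A ∪ B ∪ C) = 0.40 + 0.47 + 0.38 − 0.22 − 0.13 − 0.14 + 0.09 = 0.85

0.85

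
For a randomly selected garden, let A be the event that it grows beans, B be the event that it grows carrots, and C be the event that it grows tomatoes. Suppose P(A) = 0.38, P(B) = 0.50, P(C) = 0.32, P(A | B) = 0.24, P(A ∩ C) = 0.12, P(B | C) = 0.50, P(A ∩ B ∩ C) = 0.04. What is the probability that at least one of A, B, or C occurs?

0.84

P(A ∩ B) = P(B)·P(A|B) = 0.50 × 0.24 = 0.12
P(B ∩ C) = P(C)·P(B|C) = 0.32 × 0.50 = 0.16
P(A ∪ B ∪ C) = 0.38 + 0.50 + 0.32 − 0.12 − 0.12 − 0.16 + 0.04 = 0.84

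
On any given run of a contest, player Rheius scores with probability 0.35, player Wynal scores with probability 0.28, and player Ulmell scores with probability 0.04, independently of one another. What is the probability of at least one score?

0.55072

P(none) = (1 − 0.35) × (1 − 0.28) × (1 − 0.04) = 0.65 × 0.72 × 0.96 = 0.44928
P(at least one) = 1 − 0.44928 = 0.55072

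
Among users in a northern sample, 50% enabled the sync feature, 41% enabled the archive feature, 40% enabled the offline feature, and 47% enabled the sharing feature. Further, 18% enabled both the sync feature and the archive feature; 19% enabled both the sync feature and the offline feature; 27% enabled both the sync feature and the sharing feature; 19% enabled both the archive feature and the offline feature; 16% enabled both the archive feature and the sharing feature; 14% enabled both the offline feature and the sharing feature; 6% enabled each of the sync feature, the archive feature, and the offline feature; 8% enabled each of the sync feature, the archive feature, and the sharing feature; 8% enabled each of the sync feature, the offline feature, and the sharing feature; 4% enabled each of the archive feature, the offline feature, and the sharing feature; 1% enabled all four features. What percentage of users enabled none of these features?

10%

P(at least one) = 50 + 41 + 40 + 47 − 18 − 19 − 27 − 19 − 16 − 14 + 6 + 8 + 8 + 4 − 1 = 90%
P(none) = 100% − 90% = 10%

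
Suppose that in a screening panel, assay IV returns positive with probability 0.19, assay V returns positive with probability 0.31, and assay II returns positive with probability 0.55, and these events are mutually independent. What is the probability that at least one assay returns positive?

P(none) = (1 − 0.19) × (1 − 0.31) × (1 − 0.55) = 0.81 × 0.69 × 0.45 = 0.251505
P(at least one) = 1 − 0.251505 = 0.748495

0.748495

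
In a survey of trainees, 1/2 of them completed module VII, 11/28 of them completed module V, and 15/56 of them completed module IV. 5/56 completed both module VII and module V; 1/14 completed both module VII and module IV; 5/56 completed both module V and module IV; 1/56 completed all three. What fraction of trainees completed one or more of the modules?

13/14

P(union) = 1/2 + 11/28 + 15/56 − 5/56 − 1/14 − 5/56 + 1/56 = 13/14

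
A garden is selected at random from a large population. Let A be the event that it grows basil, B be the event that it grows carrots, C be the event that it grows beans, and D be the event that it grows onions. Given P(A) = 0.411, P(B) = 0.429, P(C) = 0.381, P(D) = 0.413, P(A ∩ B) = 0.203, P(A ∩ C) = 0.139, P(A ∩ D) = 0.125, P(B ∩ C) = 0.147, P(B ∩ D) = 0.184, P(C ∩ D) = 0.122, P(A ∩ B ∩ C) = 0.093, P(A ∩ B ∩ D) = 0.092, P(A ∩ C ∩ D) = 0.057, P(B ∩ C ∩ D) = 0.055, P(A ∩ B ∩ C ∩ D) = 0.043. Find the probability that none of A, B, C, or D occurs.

Apply inclusion-exclusion:
P(A ∪ B ∪ C ∪ D) = 0.411 + 0.429 + 0.381 + 0.413 − 0.203 − 0.139 − 0.125 − 0.147 − 0.184 − 0.122 + 0.093 + 0.092 + 0.057 + 0.055 − 0.043 = 0.968
P(none) = 1 − 0.968 = 0.032

0.032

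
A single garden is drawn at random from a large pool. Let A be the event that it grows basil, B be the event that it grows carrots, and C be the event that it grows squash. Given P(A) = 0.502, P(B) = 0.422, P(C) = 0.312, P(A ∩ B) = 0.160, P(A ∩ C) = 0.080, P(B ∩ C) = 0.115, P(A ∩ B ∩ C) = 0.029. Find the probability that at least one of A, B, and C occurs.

0.910

P(A ∪ B ∪ C) = 0.502 + 0.422 + 0.312 − 0.160 − 0.080 − 0.115 + 0.029 = 0.910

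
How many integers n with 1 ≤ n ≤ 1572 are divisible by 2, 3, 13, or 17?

Apply inclusion-exclusion:
786 + 524 + 120 + 92 − 262 − 60 − 46 − 40 − 30 − 7 + 20 + 15 + 3 + 2 − 1 = 1116

1116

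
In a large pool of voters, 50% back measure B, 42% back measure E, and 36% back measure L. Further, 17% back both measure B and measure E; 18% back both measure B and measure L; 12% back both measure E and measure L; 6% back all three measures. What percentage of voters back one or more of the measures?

87%

P(union) = 50 + 42 + 36 − 17 − 18 − 12 + 6 = 87%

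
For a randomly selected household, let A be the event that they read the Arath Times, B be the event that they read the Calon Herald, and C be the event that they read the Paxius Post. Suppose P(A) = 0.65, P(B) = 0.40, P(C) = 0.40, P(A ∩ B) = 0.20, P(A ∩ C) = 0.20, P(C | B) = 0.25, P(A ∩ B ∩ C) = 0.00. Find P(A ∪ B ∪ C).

P(B ∩ C) = P(B)·P(C|B) = 0.40 × 0.25 = 0.10
By inclusion-exclusion,
P(A ∪ B ∪ C) = 0.65 + 0.40 + 0.40 − 0.20 − 0.20 − 0.10 + 0.00 = 0.95

0.95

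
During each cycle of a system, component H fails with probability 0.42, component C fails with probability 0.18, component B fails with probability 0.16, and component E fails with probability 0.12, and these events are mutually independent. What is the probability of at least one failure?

P(none) = (1 − 0.42) × (1 − 0.18) × (1 − 0.16) × (1 − 0.12) = 0.58 × 0.82 × 0.84 × 0.88 = 0.35156352
P(at least one) = 1 − 0.35156352 = 0.64843648

0.64843648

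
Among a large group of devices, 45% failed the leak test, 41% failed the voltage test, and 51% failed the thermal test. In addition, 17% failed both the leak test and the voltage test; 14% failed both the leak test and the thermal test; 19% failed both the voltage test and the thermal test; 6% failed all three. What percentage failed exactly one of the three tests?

55%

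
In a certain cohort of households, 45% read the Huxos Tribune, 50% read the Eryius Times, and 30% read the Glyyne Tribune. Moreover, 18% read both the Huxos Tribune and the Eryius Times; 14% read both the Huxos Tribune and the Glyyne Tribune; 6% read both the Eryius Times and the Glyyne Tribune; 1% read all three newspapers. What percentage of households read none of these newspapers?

12%

P(≥1) = 45 + 50 + 30 − 18 − 14 − 6 + 1 = 88%
P(none) = 100% − 88% = 12%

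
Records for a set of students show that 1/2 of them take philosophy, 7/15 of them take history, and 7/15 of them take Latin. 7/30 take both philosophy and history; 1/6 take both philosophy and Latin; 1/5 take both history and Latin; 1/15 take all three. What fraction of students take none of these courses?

Inclusion–exclusion gives
P(union) = 1/2 + 7/15 + 7/15 − 7/30 − 1/6 − 1/5 + 1/15 = 9/10
P(none) = 1 − 9/10 = 1/10

1/10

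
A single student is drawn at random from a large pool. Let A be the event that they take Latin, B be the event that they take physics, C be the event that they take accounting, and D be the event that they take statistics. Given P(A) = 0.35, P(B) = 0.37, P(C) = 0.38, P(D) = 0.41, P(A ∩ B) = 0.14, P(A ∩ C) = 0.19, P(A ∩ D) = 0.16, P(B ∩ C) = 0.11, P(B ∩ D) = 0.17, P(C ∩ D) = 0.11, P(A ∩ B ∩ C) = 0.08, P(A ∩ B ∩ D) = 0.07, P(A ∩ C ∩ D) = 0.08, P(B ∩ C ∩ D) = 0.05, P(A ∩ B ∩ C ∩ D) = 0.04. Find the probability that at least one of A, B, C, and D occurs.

0.87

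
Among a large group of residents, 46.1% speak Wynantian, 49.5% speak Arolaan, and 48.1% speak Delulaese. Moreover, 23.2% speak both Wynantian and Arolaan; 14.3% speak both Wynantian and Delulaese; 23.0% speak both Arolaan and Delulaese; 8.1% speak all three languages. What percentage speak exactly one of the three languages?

47.0%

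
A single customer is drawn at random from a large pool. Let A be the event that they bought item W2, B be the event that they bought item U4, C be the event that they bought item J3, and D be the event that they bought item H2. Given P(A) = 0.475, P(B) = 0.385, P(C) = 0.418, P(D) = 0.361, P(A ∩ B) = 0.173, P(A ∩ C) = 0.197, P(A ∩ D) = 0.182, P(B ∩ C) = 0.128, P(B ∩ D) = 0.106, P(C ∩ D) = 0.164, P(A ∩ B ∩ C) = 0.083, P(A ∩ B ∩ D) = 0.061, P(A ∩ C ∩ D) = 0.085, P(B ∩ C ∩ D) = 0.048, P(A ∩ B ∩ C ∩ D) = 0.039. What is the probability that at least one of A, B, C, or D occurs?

By inclusion–exclusion:
P(A ∪ B ∪ C ∪ D) = 0.475 + 0.385 + 0.418 + 0.361 − 0.173 − 0.197 − 0.182 − 0.128 − 0.106 − 0.164 + 0.083 + 0.061 + 0.085 + 0.048 − 0.039 = 0.927

0.927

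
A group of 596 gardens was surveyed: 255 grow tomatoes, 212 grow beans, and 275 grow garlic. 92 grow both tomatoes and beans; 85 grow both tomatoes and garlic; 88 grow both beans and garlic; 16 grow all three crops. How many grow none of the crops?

By inclusion-exclusion,
|at least one| = 255 + 212 + 275 − 92 − 85 − 88 + 16 = 493
None: 596 − 493 = 103

103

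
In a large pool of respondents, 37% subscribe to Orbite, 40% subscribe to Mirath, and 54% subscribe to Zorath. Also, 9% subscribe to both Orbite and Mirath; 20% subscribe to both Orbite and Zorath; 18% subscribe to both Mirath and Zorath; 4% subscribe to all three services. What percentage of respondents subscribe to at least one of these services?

88%

P(at least one) = 37 + 40 + 54 − 9 − 20 − 18 + 4 = 88%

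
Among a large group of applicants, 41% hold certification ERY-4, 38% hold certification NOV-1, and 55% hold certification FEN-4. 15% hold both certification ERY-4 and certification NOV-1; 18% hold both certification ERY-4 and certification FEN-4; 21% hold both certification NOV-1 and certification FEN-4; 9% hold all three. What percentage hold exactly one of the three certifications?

P(exactly one) = 41 + 38 + 55 − 2·15 − 2·18 − 2·21 + 3·9 = 53%

53%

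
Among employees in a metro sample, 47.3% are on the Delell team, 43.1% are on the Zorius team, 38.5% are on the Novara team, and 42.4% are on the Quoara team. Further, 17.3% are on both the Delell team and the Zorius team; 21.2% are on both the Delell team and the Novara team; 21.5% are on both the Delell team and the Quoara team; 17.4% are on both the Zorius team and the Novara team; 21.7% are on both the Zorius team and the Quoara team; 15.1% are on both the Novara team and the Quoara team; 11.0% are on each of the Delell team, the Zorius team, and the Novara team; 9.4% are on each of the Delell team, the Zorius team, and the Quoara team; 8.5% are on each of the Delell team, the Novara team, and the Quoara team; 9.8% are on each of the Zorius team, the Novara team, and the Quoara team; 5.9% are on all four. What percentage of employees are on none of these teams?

10.1%

By inclusion–exclusion:
P(≥1) = 47.3 + 43.1 + 38.5 + 42.4 − 17.3 − 21.2 − 21.5 − 17.4 − 21.7 − 15.1 + 11.0 + 9.4 + 8.5 + 9.8 − 5.9 = 89.9%
P(none) = 100% − 89.9% = 10.1%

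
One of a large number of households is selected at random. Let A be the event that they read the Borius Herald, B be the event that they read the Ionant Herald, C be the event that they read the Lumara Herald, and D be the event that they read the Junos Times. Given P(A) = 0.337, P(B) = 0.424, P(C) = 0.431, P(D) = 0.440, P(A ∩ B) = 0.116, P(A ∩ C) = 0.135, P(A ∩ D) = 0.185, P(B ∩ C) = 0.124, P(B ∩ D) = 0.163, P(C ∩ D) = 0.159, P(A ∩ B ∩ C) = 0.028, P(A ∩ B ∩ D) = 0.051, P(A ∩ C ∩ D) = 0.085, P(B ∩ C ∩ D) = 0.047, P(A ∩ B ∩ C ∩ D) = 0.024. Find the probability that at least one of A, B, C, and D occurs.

0.937

Inclusion–exclusion gives
P(A ∪ B ∪ C ∪ D) = 0.337 + 0.424 + 0.431 + 0.440 − 0.116 − 0.135 − 0.185 − 0.124 − 0.163 − 0.159 + 0.028 + 0.051 + 0.085 + 0.047 − 0.024 = 0.937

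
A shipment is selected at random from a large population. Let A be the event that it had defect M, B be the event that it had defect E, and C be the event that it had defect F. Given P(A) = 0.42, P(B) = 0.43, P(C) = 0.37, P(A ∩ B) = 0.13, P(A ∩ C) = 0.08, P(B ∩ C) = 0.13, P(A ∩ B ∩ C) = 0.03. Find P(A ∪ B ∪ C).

0.91

P(A ∪ B ∪ C) = 0.42 + 0.43 + 0.37 − 0.13 − 0.08 − 0.13 + 0.03 = 0.91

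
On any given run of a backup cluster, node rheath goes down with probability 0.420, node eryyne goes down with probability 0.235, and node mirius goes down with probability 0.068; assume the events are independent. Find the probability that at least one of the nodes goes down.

0.5864716

P(none) = (1 − 0.420) × (1 − 0.235) × (1 − 0.068) = 0.580 × 0.765 × 0.932 = 0.4135284
P(at least one) = 1 − 0.4135284 = 0.5864716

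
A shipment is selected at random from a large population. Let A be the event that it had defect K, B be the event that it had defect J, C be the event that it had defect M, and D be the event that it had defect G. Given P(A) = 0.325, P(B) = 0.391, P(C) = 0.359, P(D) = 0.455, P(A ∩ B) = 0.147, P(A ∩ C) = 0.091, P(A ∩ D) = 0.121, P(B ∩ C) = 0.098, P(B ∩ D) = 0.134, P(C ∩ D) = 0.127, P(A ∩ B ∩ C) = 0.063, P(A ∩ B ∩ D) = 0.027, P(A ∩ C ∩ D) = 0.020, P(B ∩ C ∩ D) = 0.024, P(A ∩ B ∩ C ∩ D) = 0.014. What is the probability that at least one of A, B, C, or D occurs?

0.932

Apply inclusion-exclusion:
P(A ∪ B ∪ C ∪ D) = 0.325 + 0.391 + 0.359 + 0.455 − 0.147 − 0.091 − 0.121 − 0.098 − 0.134 − 0.127 + 0.063 + 0.027 + 0.020 + 0.024 − 0.014 = 0.932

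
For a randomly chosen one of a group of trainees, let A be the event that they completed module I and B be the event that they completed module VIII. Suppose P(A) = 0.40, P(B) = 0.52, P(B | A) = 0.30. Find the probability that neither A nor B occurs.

0.20

P(A ∩ B) = P(A)·P(B|A) = 0.40 × 0.30 = 0.12
P(A ∪ B) = 0.40 + 0.52 − 0.12 = 0.80
P(none) = 1 − 0.80 = 0.20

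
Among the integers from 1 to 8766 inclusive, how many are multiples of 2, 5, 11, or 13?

By inclusion-exclusion,
floor(8766/2) + floor(8766/5) + floor(8766/11) + floor(8766/13) − floor(8766/10) − floor(8766/22) − floor(8766/26) − floor(8766/55) − floor(8766/65) − floor(8766/143) + floor(8766/110) + floor(8766/130) + floor(8766/286) + floor(8766/715) − floor(8766/1430) = 4383 + 1753 + 796 + 674 − 876 − 398 − 337 − 159 − 134 − 61 + 79 + 67 + 30 + 12 − 6 = 5823

5823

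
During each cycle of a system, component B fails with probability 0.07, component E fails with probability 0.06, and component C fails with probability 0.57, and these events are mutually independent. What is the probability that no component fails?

P(none) = (1 − 0.07) × (1 − 0.06) × (1 − 0.57) = 0.93 × 0.94 × 0.43 = 0.375906

0.375906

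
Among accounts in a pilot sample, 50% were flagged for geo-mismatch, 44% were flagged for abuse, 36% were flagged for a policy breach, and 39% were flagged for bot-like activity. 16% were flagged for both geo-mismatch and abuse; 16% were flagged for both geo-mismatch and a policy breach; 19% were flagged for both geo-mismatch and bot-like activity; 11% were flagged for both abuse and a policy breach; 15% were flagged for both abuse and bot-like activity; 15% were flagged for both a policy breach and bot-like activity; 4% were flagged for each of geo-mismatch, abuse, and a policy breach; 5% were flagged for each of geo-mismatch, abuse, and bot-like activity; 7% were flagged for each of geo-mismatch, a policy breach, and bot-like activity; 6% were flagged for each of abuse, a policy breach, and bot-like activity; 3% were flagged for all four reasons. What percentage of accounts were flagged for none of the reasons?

P(≥1) = 50 + 44 + 36 + 39 − 16 − 16 − 19 − 11 − 15 − 15 + 4 + 5 + 7 + 6 − 3 = 96%
P(none) = 100% − 96% = 4%

4%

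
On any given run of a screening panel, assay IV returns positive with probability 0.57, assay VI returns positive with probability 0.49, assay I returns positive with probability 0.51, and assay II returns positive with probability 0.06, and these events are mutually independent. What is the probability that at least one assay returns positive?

0.89899042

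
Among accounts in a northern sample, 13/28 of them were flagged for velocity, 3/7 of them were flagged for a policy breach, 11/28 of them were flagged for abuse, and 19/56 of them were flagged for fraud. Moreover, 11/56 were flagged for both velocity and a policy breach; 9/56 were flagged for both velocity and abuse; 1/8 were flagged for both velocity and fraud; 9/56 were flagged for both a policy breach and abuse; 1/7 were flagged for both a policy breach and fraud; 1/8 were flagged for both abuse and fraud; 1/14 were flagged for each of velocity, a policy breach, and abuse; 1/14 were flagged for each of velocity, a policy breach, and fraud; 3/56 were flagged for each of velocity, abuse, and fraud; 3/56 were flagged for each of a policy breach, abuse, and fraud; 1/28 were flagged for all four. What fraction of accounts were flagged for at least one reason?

13/14

By inclusion-exclusion,
P(≥1) = 13/28 + 3/7 + 11/28 + 19/56 − 11/56 − 9/56 − 1/8 − 9/56 − 1/7 − 1/8 + 1/14 + 1/14 + 3/56 + 3/56 − 1/28 = 13/14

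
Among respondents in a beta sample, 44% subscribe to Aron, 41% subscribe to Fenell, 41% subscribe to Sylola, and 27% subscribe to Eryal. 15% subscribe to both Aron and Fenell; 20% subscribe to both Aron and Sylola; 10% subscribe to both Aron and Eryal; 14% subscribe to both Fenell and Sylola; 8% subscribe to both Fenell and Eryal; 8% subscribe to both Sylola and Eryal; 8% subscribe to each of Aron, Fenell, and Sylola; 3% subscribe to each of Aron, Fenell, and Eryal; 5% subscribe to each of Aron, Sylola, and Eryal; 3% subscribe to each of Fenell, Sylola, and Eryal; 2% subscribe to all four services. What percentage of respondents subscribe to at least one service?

Inclusion–exclusion gives
P(at least one) = 44 + 41 + 41 + 27 − 15 − 20 − 10 − 14 − 8 − 8 + 8 + 3 + 5 + 3 − 2 = 95%

95%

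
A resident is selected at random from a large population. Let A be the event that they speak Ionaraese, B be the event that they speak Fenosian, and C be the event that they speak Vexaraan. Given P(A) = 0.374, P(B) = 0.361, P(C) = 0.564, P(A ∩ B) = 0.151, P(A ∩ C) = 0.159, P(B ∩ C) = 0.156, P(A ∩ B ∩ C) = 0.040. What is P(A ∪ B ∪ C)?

Apply inclusion-exclusion:
P(A ∪ B ∪ C) = 0.374 + 0.361 + 0.564 − 0.151 − 0.159 − 0.156 + 0.040 = 0.873

0.873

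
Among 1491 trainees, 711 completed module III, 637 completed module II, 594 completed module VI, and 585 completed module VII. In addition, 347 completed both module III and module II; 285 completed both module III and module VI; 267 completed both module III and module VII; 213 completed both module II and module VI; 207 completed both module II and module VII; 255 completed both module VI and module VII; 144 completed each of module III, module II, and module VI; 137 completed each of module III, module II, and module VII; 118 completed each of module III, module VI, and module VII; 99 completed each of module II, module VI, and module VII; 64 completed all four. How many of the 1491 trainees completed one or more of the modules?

1387

|union| = 711 + 637 + 594 + 585 − 347 − 285 − 267 − 213 − 207 − 255 + 144 + 137 + 118 + 99 − 64 = 1387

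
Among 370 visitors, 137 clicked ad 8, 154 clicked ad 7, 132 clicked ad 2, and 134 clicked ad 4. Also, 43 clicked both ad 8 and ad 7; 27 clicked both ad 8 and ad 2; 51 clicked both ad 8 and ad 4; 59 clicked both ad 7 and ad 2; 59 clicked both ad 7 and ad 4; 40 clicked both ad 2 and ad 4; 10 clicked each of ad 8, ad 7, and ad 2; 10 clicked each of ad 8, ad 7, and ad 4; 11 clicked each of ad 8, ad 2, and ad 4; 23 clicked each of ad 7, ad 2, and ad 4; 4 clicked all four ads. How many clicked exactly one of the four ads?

Using the inclusion–exclusion count for exactly one event:
|exactly one| = 137 + 154 + 132 + 134 − 2·43 − 2·27 − 2·51 − 2·59 − 2·59 − 2·40 + 3·10 + 3·10 + 3·11 + 3·23 − 4·4 = 145

145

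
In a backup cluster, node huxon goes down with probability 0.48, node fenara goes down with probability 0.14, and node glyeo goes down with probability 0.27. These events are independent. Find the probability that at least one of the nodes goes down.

Since the events are independent, P(none) is the product of the individual non-occurrence probabilities.
P(none) = (1 − 0.48) × (1 − 0.14) × (1 − 0.27) = 0.52 × 0.86 × 0.73 = 0.326456
P(at least one) = 1 − 0.326456 = 0.673544

0.673544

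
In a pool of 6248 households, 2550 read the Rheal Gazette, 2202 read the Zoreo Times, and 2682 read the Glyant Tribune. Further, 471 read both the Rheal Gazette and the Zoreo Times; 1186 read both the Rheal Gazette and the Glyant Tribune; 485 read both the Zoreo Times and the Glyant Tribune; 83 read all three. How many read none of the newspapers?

By inclusion–exclusion:
|at least one| = 2550 + 2202 + 2682 − 471 − 1186 − 485 + 83 = 5375
None: 6248 − 5375 = 873

873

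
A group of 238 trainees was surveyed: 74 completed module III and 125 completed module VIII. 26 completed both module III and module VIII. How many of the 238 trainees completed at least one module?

|union| = 74 + 125 − 26 = 173

173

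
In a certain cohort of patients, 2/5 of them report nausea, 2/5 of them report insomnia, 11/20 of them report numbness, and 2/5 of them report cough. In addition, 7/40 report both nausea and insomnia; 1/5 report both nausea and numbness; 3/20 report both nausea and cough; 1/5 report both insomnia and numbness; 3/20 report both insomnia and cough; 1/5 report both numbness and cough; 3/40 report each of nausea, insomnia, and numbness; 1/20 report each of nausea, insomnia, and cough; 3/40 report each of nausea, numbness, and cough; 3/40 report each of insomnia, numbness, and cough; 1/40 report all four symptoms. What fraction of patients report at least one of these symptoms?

37/40

P(≥1) = 2/5 + 2/5 + 11/20 + 2/5 − 7/40 − 1/5 − 3/20 − 1/5 − 3/20 − 1/5 + 3/40 + 1/20 + 3/40 + 3/40 − 1/40 = 37/40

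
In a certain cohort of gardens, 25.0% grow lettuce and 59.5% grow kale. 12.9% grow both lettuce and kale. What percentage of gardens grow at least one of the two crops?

71.6%

Inclusion–exclusion gives
P(≥1) = 25.0 + 59.5 − 12.9 = 71.6%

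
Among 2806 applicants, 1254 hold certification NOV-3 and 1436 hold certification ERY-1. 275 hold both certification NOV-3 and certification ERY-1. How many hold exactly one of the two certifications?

Using the inclusion–exclusion count for exactly one event:
|exactly one| = 1254 + 1436 − 2·275 = 2140

2140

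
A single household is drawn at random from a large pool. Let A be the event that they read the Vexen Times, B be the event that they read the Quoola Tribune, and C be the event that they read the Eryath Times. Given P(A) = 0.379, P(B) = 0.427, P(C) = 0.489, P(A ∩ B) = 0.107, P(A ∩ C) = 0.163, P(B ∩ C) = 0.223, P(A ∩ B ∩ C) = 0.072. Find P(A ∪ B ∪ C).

0.874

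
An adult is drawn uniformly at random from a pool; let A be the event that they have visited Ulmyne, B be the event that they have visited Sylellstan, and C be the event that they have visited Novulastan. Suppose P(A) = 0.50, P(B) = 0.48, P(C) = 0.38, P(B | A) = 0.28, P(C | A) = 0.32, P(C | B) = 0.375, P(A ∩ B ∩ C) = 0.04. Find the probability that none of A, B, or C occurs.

P(A ∩ B) = P(A)·P(B|A) = 0.50 × 0.28 = 0.14
P(A ∩ C) = P(A)·P(C|A) = 0.50 × 0.32 = 0.16
P(B ∩ C) = P(B)·P(C|B) = 0.48 × 0.375 = 0.18
By inclusion–exclusion:
P(A ∪ B ∪ C) = 0.50 + 0.48 + 0.38 − 0.14 − 0.16 − 0.18 + 0.04 = 0.92
P(none) = 1 − 0.92 = 0.08

0.08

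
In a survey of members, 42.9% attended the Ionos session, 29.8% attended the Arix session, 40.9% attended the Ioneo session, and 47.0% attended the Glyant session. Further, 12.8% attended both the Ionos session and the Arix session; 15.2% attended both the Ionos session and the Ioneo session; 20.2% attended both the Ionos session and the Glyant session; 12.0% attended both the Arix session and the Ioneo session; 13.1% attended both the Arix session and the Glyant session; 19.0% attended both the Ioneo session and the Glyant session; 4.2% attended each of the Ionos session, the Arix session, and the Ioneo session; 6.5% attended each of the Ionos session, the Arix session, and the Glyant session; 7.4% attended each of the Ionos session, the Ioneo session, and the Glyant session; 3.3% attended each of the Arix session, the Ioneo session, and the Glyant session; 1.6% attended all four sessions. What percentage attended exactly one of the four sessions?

33.8%

By inclusion–exclusion (exactly-one form):
P(exactly one) = 42.9 + 29.8 + 40.9 + 47.0 − 2·12.8 − 2·15.2 − 2·20.2 − 2·12.0 − 2·13.1 − 2·19.0 + 3·4.2 + 3·6.5 + 3·7.4 + 3·3.3 − 4·1.6 = 33.8%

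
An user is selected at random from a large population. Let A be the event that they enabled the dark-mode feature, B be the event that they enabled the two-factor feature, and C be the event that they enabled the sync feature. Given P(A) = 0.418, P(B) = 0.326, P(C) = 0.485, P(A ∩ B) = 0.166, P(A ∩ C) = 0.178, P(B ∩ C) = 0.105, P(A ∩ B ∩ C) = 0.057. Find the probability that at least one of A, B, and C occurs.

P(A ∪ B ∪ C) = 0.418 + 0.326 + 0.485 − 0.166 − 0.178 − 0.105 + 0.057 = 0.837

0.837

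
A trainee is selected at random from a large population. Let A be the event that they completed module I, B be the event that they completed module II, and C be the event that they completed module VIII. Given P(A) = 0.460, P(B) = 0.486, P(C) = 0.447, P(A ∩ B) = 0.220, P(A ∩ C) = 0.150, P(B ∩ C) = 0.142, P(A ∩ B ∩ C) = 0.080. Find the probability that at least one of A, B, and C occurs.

0.961

Inclusion–exclusion gives
P(A ∪ B ∪ C) = 0.460 + 0.486 + 0.447 − 0.220 − 0.150 − 0.142 + 0.080 = 0.961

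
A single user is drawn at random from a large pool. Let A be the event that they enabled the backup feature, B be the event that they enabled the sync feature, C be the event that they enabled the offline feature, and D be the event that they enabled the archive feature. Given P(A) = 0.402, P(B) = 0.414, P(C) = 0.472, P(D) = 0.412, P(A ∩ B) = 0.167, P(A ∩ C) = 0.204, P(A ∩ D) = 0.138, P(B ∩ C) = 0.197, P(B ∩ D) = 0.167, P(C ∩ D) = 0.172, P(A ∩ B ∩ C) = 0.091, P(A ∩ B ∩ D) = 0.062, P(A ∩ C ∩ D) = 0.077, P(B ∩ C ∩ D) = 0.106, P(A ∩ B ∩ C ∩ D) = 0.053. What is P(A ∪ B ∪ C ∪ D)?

P(A ∪ B ∪ C ∪ D) = 0.402 + 0.414 + 0.472 + 0.412 − 0.167 − 0.204 − 0.138 − 0.197 − 0.167 − 0.172 + 0.091 + 0.062 + 0.077 + 0.106 − 0.053 = 0.938

0.938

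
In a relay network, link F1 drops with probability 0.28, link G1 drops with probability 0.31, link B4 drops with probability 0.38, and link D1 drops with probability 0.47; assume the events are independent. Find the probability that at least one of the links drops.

Independence gives P(none) = ∏(1 − pᵢ).
P(none) = (1 − 0.28) × (1 − 0.31) × (1 − 0.38) × (1 − 0.47) = 0.72 × 0.69 × 0.62 × 0.53 = 0.16324848
P(at least one) = 1 − 0.16324848 = 0.83675152

0.83675152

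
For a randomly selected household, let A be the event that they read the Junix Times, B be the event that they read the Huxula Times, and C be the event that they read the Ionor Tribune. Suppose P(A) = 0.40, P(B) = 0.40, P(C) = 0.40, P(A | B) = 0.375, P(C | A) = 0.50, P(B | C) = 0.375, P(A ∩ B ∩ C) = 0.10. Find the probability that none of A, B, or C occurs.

P(A ∩ B) = P(B)·P(A|B) = 0.40 × 0.375 = 0.15
P(A ∩ C) = P(A)·P(C|A) = 0.40 × 0.50 = 0.20
P(B ∩ C) = P(C)·P(B|C) = 0.40 × 0.375 = 0.15
By inclusion-exclusion,
P(A ∪ B ∪ C) = 0.40 + 0.40 + 0.40 − 0.15 − 0.20 − 0.15 + 0.10 = 0.80
P(none) = 1 − 0.80 = 0.20

0.20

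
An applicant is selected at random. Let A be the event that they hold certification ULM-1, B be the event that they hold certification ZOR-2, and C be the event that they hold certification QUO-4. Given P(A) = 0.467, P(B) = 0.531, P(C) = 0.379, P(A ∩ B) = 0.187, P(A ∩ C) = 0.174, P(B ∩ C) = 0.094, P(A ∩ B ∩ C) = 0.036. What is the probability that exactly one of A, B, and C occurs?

0.575

Using the inclusion–exclusion count for exactly one event:
P(exactly one) = 0.467 + 0.531 + 0.379 − 2·0.187 − 2·0.174 − 2·0.094 + 3·0.036 = 0.575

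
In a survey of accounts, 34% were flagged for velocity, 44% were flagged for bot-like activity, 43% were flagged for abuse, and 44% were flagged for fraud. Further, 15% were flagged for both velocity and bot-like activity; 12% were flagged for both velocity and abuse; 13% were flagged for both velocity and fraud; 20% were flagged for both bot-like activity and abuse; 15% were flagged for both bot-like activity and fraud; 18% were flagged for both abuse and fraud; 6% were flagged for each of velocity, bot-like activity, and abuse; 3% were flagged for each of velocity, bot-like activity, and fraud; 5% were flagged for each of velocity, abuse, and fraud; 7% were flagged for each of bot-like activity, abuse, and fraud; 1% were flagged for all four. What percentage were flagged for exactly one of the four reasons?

38%

By inclusion–exclusion (exactly-one form):
P(exactly one) = 34 + 44 + 43 + 44 − 2·15 − 2·12 − 2·13 − 2·20 − 2·15 − 2·18 + 3·6 + 3·3 + 3·5 + 3·7 − 4·1 = 38%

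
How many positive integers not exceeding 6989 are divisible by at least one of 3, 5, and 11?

2329 + 1397 + 635 − 465 − 211 − 127 + 42 = 3600

3600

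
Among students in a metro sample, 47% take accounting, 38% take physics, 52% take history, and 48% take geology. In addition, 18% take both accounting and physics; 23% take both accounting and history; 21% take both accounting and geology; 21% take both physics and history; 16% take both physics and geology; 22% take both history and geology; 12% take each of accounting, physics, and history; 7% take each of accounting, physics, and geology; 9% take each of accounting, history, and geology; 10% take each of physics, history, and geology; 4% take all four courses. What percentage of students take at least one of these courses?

98%

Inclusion–exclusion gives
P(union) = 47 + 38 + 52 + 48 − 18 − 23 − 21 − 21 − 16 − 22 + 12 + 7 + 9 + 10 − 4 = 98%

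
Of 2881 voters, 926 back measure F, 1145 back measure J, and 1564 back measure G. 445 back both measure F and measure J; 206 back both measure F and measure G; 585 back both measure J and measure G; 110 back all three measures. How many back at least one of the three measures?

2509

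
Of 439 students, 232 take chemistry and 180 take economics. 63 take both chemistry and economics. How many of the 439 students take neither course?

90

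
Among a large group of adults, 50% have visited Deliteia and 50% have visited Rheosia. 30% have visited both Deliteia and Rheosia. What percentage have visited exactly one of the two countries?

By inclusion–exclusion (exactly-one form):
P(exactly one) = 50 + 50 − 2·30 = 40%

40%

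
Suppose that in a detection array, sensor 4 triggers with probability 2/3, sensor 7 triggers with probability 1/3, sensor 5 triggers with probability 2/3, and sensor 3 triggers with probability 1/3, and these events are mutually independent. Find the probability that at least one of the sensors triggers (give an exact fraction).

P(none) = (1 − 2/3) × (1 − 1/3) × (1 − 2/3) × (1 − 1/3) = 1/3 × 2/3 × 1/3 × 2/3 = 4/81
P(at least one) = 1 − 4/81 = 77/81

77/81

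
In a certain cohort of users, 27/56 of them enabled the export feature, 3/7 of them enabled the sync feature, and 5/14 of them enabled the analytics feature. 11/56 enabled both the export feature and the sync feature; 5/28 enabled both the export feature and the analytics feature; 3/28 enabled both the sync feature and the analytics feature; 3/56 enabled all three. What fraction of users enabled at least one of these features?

P(union) = 27/56 + 3/7 + 5/14 − 11/56 − 5/28 − 3/28 + 3/56 = 47/56

47/56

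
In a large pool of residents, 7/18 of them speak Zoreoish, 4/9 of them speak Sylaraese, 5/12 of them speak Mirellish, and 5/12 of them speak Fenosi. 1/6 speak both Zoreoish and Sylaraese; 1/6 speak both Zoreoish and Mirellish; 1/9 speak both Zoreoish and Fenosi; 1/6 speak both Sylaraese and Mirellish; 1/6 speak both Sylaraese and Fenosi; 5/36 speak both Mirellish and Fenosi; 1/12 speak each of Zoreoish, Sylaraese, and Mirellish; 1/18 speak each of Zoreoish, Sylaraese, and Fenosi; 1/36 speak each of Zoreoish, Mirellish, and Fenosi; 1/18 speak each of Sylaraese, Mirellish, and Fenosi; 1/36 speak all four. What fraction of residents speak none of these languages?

P(at least one) = 7/18 + 4/9 + 5/12 + 5/12 − 1/6 − 1/6 − 1/9 − 1/6 − 1/6 − 5/36 + 1/12 + 1/18 + 1/36 + 1/18 − 1/36 = 17/18
P(none) = 1 − 17/18 = 1/18

1/18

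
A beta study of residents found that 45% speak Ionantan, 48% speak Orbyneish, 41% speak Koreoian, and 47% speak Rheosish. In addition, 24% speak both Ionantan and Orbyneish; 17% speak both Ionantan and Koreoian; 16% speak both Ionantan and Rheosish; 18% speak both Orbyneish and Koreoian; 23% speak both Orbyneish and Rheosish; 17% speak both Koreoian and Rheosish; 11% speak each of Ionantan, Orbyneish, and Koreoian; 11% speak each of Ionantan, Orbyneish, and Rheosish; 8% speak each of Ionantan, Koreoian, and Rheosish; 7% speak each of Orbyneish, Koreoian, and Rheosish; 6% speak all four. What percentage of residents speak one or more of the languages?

Apply inclusion-exclusion:
P(union) = 45 + 48 + 41 + 47 − 24 − 17 − 16 − 18 − 23 − 17 + 11 + 11 + 8 + 7 − 6 = 97%

97%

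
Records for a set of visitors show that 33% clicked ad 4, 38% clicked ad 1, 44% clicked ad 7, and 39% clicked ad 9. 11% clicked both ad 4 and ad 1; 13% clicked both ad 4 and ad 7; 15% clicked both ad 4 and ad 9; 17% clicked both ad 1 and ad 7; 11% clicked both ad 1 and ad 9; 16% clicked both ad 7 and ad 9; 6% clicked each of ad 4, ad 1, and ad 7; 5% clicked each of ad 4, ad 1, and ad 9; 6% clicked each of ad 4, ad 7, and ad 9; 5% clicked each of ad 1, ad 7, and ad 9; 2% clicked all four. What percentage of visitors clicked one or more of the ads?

P(union) = 33 + 38 + 44 + 39 − 11 − 13 − 15 − 17 − 11 − 16 + 6 + 5 + 6 + 5 − 2 = 91%

91%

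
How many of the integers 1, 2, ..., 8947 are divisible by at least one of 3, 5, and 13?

4542

By inclusion–exclusion:
floor(8947/3) + floor(8947/5) + floor(8947/13) − floor(8947/15) − floor(8947/39) − floor(8947/65) + floor(8947/195) = 2982 + 1789 + 688 − 596 − 229 − 137 + 45 = 4542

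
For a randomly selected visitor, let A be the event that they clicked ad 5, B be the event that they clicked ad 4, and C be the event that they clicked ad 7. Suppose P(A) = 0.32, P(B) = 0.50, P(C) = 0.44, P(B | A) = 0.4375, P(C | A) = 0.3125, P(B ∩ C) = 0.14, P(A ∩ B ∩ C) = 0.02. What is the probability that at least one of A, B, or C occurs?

P(A ∩ B) = P(A)·P(B|A) = 0.32 × 0.4375 = 0.14
P(A ∩ C) = P(A)·P(C|A) = 0.32 × 0.3125 = 0.10
Inclusion–exclusion gives
P(A ∪ B ∪ C) = 0.32 + 0.50 + 0.44 − 0.14 − 0.10 − 0.14 + 0.02 = 0.90

0.90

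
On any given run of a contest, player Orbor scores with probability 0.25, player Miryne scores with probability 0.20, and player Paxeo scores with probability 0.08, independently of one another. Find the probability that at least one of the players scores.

0.448

P(none) = (1 − 0.25) × (1 − 0.20) × (1 − 0.08) = 0.75 × 0.80 × 0.92 = 0.552
P(at least one) = 1 − 0.552 = 0.448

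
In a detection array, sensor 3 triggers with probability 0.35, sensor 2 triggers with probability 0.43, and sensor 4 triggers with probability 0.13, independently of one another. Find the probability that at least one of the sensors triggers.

Since the events are independent, P(none) is the product of the individual non-occurrence probabilities.
P(none) = (1 − 0.35) × (1 − 0.43) × (1 − 0.13) = 0.65 × 0.57 × 0.87 = 0.322335
P(at least one) = 1 − 0.322335 = 0.677665

0.677665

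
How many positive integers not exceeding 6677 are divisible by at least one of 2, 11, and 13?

3876

3338 + 607 + 513 − 303 − 256 − 46 + 23 = 3876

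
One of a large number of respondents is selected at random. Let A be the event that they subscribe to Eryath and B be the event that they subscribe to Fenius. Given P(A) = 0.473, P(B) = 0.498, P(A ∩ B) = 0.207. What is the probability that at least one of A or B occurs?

Inclusion–exclusion gives
P(A ∪ B) = 0.473 + 0.498 − 0.207 = 0.764

0.764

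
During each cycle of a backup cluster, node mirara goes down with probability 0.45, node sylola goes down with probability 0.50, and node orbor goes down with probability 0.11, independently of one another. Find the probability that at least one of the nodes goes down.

0.75525

P(none) = (1 − 0.45) × (1 − 0.50) × (1 − 0.11) = 0.55 × 0.50 × 0.89 = 0.24475
P(at least one) = 1 − 0.24475 = 0.75525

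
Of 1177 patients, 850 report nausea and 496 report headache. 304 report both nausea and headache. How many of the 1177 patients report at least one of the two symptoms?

|at least one| = 850 + 496 − 304 = 1042

1042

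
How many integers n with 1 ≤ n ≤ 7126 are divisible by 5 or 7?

2240

Using inclusion–exclusion:
⌊7126/5⌋ + ⌊7126/7⌋ − ⌊7126/35⌋ = 1425 + 1018 − 203 = 2240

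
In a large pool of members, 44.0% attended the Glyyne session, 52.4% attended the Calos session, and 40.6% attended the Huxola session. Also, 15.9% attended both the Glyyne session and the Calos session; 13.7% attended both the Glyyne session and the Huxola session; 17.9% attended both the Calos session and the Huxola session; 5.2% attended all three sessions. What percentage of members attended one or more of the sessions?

94.7%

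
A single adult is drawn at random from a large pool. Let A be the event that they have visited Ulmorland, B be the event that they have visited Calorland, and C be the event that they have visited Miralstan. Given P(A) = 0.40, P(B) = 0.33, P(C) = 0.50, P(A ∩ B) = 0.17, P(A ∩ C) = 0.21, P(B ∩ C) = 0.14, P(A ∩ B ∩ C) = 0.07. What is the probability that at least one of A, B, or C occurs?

0.78

P(A ∪ B ∪ C) = 0.40 + 0.33 + 0.50 − 0.17 − 0.21 − 0.14 + 0.07 = 0.78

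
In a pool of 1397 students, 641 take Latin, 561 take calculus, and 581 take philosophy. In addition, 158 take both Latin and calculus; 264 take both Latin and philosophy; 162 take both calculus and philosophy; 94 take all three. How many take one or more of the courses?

By inclusion-exclusion,
N(≥1) = 641 + 561 + 581 − 158 − 264 − 162 + 94 = 1293

1293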